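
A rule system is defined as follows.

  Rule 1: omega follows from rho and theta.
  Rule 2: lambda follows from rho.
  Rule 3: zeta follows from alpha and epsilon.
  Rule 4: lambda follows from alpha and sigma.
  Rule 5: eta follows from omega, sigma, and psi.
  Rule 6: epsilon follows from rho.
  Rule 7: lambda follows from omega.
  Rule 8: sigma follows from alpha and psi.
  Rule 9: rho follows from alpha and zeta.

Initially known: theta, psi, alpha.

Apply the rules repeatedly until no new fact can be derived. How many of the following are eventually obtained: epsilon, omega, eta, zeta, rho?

epsilon would need rho (Rule 6), but rho is never established.
omega would need rho and theta (Rule 1), but rho is never established.
eta would need omega, sigma, and psi (Rule 5), but omega is never established.
zeta would need alpha and epsilon (Rule 3), but epsilon is never established.
rho would need alpha and zeta (Rule 9), but zeta is never established.
None of the 5 are reached.

0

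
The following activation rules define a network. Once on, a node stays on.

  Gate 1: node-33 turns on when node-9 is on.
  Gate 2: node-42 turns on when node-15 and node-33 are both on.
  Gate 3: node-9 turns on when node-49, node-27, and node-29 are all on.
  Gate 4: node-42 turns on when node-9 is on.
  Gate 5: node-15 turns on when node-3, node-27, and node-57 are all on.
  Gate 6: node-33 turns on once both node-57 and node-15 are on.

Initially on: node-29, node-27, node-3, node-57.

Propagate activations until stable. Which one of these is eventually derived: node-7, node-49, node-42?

node-42

Gate 5: node-3, node-27, and node-57 on → node-15 on.
Gate 6: node-57 and node-15 on → node-33 on.
Gate 2: node-15 and node-33 on → node-42 on.
No rule produces node-49, and it is not given. No rule produces node-7, and it is not given.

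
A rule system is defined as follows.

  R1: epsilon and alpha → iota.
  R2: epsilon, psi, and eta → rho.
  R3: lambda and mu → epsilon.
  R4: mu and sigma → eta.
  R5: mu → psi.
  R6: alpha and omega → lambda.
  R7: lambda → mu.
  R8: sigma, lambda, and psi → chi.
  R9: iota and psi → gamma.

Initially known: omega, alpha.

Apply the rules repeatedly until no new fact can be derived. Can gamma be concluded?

alpha and omega hold, so lambda follows (R6).
lambda holds, so mu follows (R7).
lambda and mu hold, so epsilon follows (R3).
mu holds, so psi follows (R5).
From epsilon and alpha, R1 gives iota.
iota and psi hold, so gamma follows (R9).

Yes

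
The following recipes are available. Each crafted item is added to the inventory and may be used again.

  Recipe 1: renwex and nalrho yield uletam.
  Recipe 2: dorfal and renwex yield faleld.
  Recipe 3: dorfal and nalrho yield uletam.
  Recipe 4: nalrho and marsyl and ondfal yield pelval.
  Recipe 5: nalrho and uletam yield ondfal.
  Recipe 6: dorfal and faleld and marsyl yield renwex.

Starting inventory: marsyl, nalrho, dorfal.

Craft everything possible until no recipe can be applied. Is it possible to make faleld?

faleld would need dorfal and renwex (Recipe 2), but renwex is never obtained.

No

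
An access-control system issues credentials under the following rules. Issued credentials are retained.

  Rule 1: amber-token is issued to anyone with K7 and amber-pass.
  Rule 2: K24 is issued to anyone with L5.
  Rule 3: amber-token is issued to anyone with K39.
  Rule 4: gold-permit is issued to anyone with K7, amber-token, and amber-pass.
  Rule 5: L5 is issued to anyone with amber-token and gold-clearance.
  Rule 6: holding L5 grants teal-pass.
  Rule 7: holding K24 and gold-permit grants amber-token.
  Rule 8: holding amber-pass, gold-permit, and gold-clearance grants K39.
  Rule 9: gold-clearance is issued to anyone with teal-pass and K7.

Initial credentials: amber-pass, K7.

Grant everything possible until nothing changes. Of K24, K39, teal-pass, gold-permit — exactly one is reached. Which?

Holding K7 and amber-pass grants amber-token (Rule 1).
Holding K7, amber-token, and amber-pass grants gold-permit (Rule 4).
K39 would need amber-pass, gold-permit, and gold-clearance (Rule 8), but gold-clearance is never granted. K24 would need L5 (Rule 2), but L5 is never granted. teal-pass would need L5 (Rule 6), but L5 is never granted.

gold-permit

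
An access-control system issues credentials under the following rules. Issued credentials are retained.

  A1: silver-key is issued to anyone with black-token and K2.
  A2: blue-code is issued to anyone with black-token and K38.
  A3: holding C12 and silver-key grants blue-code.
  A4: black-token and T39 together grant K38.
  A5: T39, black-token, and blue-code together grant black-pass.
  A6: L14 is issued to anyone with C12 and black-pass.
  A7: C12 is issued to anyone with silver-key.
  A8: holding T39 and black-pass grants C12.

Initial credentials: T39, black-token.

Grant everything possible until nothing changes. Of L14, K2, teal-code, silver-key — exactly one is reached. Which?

L14

Holding black-token and T39 grants K38 (A4).
Holding black-token and K38 grants blue-code (A2).
Holding T39, black-token, and blue-code grants black-pass (A5).
Holding T39 and black-pass grants C12 (A8).
Holding C12 and black-pass grants L14 (A6).
No rule produces K2, and it is not given. silver-key would need black-token and K2 (A1), but K2 is never granted. No rule produces teal-code, and it is not given.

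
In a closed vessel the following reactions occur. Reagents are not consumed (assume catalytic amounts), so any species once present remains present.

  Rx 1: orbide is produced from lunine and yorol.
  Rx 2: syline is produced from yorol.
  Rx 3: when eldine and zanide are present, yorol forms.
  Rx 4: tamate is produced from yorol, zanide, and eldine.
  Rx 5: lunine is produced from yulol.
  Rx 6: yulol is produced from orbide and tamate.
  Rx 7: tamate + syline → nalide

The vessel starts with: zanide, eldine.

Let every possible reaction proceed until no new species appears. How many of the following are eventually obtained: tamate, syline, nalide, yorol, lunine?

4

eldine and zanide present → yorol forms (Rx 3).
yorol present → syline forms (Rx 2).
yorol, zanide, and eldine present → tamate forms (Rx 4).
tamate and syline present → nalide forms (Rx 7).
tamate: reached.
syline: reached.
nalide: reached.
yorol: reached.
lunine would need yulol (Rx 5), but yulol never forms.
Reached: tamate, syline, nalide, and yorol — 4 of the 5.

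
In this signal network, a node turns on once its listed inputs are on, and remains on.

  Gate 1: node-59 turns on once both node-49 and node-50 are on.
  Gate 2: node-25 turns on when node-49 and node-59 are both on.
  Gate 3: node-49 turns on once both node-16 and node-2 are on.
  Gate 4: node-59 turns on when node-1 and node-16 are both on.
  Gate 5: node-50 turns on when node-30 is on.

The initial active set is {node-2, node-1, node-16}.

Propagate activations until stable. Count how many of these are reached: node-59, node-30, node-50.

Gate 4: node-1 and node-16 on → node-59 on.
node-59: reached.
No rule produces node-30, and it is not given.
node-50 would need node-30 (Gate 5), but node-30 never turns on.
Reached: node-59 — 1 of the 3.

1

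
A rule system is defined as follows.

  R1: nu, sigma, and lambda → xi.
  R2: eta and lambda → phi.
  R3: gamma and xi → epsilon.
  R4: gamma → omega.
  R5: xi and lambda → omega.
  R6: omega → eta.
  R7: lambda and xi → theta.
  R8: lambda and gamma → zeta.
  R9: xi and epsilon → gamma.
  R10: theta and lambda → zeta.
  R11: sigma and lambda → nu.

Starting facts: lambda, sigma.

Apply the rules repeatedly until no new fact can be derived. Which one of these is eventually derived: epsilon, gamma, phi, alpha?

From sigma and lambda, R11 gives nu.
nu, sigma, and lambda hold, so xi follows (R1).
xi and lambda hold, so omega follows (R5).
omega holds, so eta follows (R6).
eta and lambda hold, so phi follows (R2).
No rule produces alpha, and it is not given. gamma would need xi and epsilon (R9), but epsilon is never established. epsilon would need gamma and xi (R3), but gamma is never established.

phi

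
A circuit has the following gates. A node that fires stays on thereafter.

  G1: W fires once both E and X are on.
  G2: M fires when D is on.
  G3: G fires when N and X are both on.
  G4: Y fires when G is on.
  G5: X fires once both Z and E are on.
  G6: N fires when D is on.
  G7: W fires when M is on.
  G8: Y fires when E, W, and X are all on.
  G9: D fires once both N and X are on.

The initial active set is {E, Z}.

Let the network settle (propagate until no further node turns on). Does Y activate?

Yes

Z and E are on, so X fires (G5).
G1: E and X on → W on.
E, W, and X are on, so Y fires (G8).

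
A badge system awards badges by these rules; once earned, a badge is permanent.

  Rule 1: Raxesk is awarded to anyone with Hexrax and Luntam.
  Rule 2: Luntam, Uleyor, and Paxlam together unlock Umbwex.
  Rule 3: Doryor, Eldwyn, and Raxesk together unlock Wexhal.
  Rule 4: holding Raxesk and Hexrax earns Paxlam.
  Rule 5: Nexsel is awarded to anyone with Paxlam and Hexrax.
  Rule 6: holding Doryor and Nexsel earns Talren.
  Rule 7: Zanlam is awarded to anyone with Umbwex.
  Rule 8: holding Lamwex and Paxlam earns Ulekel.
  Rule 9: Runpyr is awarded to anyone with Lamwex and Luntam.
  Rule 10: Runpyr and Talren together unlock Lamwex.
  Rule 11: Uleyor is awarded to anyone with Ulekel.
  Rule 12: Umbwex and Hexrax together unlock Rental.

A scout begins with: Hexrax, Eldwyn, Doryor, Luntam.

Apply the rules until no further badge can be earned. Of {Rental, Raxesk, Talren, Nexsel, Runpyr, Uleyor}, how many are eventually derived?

With Hexrax and Luntam, Raxesk is earned (Rule 1).
With Raxesk and Hexrax, Paxlam is earned (Rule 4).
With Paxlam and Hexrax, Nexsel is earned (Rule 5).
With Doryor and Nexsel, Talren is earned (Rule 6).
Rental would need Umbwex and Hexrax (Rule 12), but Umbwex is never earned.
Raxesk: reached.
Talren: reached.
Nexsel: reached.
Runpyr would need Lamwex and Luntam (Rule 9), but Lamwex is never earned.
Uleyor would need Ulekel (Rule 11), but Ulekel is never earned.
Reached: Raxesk, Talren, and Nexsel — 3 of the 6.

3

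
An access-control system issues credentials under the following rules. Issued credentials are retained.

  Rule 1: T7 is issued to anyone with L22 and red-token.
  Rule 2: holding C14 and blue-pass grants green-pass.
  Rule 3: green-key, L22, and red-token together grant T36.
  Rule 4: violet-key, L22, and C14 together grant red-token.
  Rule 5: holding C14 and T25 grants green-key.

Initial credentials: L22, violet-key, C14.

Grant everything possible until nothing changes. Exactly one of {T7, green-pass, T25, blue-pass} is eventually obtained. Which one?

T7

Holding violet-key, L22, and C14 grants red-token (Rule 4).
Holding L22 and red-token grants T7 (Rule 1).
green-pass would need C14 and blue-pass (Rule 2), but blue-pass is never granted. No rule produces blue-pass, and it is not given. No rule produces T25, and it is not given.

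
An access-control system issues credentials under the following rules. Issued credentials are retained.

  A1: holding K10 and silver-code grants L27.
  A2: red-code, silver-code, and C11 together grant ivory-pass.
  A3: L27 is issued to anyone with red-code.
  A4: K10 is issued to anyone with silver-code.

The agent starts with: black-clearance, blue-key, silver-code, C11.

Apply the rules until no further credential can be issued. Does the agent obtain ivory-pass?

ivory-pass would need red-code, silver-code, and C11 (A2), but red-code is never granted.

No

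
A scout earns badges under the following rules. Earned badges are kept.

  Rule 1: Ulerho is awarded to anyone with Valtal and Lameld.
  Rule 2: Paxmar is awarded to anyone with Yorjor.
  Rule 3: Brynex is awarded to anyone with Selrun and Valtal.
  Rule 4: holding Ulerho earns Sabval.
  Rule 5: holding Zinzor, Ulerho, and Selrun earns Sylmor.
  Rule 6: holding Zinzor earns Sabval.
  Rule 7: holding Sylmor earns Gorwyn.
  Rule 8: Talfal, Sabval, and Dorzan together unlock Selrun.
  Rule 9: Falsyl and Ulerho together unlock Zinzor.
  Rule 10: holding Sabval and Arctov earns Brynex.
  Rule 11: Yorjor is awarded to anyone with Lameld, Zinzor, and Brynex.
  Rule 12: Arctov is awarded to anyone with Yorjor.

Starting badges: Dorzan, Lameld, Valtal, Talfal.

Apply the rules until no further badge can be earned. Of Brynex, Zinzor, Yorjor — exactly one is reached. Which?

With Valtal and Lameld, Ulerho is earned (Rule 1).
With Ulerho, Sabval is earned (Rule 4).
With Talfal, Sabval, and Dorzan, Selrun is earned (Rule 8).
With Selrun and Valtal, Brynex is earned (Rule 3).
Zinzor would need Falsyl and Ulerho (Rule 9), but Falsyl is never earned. Yorjor would need Lameld, Zinzor, and Brynex (Rule 11), but Zinzor is never earned.

Brynex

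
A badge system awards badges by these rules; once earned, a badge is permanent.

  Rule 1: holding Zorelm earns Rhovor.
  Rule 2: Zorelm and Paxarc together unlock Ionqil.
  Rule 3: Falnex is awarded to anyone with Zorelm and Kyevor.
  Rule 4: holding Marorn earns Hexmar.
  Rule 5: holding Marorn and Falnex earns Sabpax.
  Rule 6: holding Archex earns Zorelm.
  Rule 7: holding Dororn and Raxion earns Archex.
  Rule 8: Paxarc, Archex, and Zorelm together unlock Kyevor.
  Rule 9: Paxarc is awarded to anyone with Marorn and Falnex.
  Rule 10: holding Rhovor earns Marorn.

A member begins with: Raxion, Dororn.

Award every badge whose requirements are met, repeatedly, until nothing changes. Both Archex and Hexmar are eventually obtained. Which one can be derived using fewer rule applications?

Archex

Archex: With Dororn and Raxion, Archex is earned (Rule 7). [1 rule application]
Hexmar: With Dororn and Raxion, Archex is earned (Rule 7). With Archex, Zorelm is earned (Rule 6). With Zorelm, Rhovor is earned (Rule 1). With Rhovor, Marorn is earned (Rule 10). With Marorn, Hexmar is earned (Rule 4). [5 rule applications]
Archex needs fewer.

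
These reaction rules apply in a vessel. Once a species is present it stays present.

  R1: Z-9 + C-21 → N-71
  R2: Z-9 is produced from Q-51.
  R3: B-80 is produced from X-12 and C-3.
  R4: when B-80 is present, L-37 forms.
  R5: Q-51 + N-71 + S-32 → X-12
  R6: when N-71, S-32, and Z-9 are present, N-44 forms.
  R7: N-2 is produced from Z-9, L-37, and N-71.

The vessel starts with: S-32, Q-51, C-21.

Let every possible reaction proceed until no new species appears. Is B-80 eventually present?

No

B-80 would need X-12 and C-3 (R3), but C-3 never forms.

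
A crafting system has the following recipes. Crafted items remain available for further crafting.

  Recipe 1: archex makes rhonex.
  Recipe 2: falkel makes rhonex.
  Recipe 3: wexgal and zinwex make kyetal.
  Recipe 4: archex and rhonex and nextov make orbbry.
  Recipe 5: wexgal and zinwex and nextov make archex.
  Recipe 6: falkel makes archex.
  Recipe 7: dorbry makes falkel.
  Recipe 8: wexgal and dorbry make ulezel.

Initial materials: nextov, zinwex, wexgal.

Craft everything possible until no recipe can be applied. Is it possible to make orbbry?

wexgal and zinwex and nextov → archex (Recipe 5).
Using Recipe 1, archex makes rhonex.
Using Recipe 4, archex, rhonex, and nextov make orbbry.

Yes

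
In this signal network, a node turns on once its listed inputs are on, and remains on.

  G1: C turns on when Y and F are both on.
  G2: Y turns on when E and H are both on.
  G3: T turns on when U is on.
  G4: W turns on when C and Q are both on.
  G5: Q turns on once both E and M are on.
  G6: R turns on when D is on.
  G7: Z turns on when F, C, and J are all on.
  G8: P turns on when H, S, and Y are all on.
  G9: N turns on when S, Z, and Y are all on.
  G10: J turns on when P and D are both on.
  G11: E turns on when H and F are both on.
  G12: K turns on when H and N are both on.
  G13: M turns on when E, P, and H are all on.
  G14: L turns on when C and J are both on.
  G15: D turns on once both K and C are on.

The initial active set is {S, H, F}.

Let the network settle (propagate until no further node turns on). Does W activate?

H and F are on, so E turns on (G11).
E and H are on, so Y turns on (G2).
G8: H, S, and Y on → P on.
G1: Y and F on → C on.
E, P, and H are on, so M turns on (G13).
G5: E and M on → Q on.
C and Q are on, so W turns on (G4).

Yes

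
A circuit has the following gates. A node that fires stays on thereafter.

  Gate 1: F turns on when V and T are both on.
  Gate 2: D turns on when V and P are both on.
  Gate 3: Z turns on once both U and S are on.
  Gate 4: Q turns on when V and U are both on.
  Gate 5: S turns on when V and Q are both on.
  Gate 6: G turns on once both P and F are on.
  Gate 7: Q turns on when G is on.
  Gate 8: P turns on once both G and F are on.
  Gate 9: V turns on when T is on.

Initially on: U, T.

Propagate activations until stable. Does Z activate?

Yes

T is on, so V turns on (Gate 9).
V and U are on, so Q turns on (Gate 4).
V and Q are on, so S turns on (Gate 5).
U and S are on, so Z turns on (Gate 3).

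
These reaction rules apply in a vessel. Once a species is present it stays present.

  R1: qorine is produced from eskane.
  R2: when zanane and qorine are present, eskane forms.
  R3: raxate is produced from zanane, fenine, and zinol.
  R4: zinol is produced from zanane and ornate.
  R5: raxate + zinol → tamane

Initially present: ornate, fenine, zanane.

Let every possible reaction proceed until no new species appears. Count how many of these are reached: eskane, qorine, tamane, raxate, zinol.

3

zanane and ornate present → zinol forms (R4).
zanane, fenine, and zinol present → raxate forms (R3).
raxate and zinol present → tamane forms (R5).
eskane would need zanane and qorine (R2), but qorine never forms.
qorine would need eskane (R1), but eskane never forms.
tamane: reached.
raxate: reached.
zinol: reached.
Reached: tamane, raxate, and zinol — 3 of the 5.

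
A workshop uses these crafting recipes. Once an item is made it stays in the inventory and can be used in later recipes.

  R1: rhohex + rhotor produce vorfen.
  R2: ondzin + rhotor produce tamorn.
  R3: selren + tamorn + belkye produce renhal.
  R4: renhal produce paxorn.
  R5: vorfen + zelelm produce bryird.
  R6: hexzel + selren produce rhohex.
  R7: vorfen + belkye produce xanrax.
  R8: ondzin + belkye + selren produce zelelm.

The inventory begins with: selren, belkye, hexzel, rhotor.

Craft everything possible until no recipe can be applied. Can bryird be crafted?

bryird would need vorfen and zelelm (R5), but zelelm is never obtained.

No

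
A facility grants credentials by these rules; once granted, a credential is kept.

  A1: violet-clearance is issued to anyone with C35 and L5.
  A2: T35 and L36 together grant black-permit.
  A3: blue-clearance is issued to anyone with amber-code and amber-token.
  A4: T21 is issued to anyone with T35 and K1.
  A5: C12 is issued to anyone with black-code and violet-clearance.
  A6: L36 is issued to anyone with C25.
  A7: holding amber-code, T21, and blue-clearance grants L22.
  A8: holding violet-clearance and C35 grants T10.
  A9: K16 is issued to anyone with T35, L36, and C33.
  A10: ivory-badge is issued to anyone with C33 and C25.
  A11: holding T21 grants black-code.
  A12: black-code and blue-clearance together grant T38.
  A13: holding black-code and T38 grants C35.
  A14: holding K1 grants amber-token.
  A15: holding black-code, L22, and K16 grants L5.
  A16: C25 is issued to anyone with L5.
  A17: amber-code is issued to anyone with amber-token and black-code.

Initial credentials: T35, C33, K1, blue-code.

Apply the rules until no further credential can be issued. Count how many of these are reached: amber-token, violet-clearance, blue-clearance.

Holding T35 and K1 grants T21 (A4).
Holding K1 grants amber-token (A14).
Holding T21 grants black-code (A11).
Holding amber-token and black-code grants amber-code (A17).
Holding amber-code and amber-token grants blue-clearance (A3).
amber-token: reached.
violet-clearance would need C35 and L5 (A1), but L5 is never granted.
blue-clearance: reached.
Reached: amber-token and blue-clearance — 2 of the 3.

2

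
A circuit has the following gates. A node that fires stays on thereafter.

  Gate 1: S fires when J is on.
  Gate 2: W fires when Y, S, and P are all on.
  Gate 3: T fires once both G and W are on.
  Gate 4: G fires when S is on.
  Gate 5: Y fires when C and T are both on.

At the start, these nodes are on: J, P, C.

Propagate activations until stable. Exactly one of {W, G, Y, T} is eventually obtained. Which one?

G

J is on, so S fires (Gate 1).
Gate 4: S on → G on.
W would need Y, S, and P (Gate 2), but Y never turns on. T would need G and W (Gate 3), but W never turns on. Y would need C and T (Gate 5), but T never turns on.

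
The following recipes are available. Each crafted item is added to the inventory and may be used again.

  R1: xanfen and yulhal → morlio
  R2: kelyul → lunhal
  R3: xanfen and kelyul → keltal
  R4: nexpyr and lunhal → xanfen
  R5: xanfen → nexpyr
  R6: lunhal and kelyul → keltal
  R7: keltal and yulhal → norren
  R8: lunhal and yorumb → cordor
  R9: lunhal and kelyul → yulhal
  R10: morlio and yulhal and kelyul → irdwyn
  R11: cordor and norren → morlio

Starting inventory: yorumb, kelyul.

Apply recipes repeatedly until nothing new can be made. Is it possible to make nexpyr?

No

nexpyr would need xanfen (R5), but xanfen is never obtained.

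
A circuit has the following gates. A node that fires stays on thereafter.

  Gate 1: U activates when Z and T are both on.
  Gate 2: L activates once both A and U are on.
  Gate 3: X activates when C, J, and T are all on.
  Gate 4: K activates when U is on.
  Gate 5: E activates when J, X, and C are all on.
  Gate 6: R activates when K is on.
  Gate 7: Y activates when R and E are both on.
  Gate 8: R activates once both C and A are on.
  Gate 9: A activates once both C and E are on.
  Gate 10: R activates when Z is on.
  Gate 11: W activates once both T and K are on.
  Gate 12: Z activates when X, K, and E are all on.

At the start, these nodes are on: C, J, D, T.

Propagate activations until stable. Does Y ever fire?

Gate 3: C, J, and T on → X on.
Gate 5: J, X, and C on → E on.
C and E are on, so A activates (Gate 9).
C and A are on, so R activates (Gate 8).
R and E are on, so Y activates (Gate 7).

Yes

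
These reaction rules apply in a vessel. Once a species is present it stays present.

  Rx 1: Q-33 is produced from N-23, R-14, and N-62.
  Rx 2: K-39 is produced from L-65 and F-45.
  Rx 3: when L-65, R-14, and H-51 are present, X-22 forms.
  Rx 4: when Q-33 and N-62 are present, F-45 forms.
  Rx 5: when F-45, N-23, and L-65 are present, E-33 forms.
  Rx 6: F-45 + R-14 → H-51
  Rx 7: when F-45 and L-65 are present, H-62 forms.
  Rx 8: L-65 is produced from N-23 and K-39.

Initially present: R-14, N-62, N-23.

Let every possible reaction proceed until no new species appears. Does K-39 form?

K-39 would need L-65 and F-45 (Rx 2), but L-65 never forms.

No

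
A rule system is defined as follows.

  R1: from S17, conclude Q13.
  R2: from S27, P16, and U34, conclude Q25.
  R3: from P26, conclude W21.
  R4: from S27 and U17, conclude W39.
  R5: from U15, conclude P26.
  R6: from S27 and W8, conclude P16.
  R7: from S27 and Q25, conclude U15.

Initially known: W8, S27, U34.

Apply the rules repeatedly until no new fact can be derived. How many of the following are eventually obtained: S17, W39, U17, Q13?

No rule produces S17, and it is not given.
W39 would need S27 and U17 (R4), but U17 is never established.
No rule produces U17, and it is not given.
Q13 would need S17 (R1), but S17 is never established.
None of the 4 are reached.

0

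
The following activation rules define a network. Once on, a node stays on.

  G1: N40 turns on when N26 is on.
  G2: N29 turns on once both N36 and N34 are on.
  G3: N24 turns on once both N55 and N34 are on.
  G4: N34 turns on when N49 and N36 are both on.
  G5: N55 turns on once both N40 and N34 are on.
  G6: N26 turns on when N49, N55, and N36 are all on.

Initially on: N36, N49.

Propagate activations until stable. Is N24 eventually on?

No

N24 would need N55 and N34 (G3), but N55 never turns on.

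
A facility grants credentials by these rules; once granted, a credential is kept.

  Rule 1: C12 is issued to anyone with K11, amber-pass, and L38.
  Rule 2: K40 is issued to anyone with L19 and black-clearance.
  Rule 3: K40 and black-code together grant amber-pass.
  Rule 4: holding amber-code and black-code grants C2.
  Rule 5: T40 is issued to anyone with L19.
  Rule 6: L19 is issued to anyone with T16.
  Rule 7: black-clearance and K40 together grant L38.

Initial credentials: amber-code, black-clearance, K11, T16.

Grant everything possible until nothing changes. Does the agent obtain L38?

Holding T16 grants L19 (Rule 6).
Holding L19 and black-clearance grants K40 (Rule 2).
Holding black-clearance and K40 grants L38 (Rule 7).

Yes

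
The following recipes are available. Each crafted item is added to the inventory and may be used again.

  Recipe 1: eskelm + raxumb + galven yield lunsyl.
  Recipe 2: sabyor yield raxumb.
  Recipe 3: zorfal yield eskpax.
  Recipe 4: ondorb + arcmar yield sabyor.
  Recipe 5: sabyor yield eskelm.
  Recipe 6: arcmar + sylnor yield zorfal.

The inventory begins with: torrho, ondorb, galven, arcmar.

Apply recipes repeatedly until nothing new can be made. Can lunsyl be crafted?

Yes

Using Recipe 4, ondorb and arcmar make sabyor.
sabyor → eskelm (Recipe 5).
Using Recipe 2, sabyor makes raxumb.
Using Recipe 1, eskelm, raxumb, and galven make lunsyl.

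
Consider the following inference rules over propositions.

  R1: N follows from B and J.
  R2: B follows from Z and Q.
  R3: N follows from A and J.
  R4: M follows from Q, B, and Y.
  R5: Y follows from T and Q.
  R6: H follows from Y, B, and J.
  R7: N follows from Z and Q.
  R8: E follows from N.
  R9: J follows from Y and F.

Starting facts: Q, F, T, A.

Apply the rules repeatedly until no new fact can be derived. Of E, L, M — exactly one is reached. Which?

E

T and Q hold, so Y follows (R5).
From Y and F, R9 gives J.
From A and J, R3 gives N.
N holds, so E follows (R8).
No rule produces L, and it is not given. M would need Q, B, and Y (R4), but B is never established.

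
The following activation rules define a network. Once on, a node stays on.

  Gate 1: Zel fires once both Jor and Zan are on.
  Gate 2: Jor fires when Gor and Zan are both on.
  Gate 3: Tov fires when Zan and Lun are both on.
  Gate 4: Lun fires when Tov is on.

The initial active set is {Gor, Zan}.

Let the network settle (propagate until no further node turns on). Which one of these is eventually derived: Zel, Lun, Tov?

Zel

Gor and Zan are on, so Jor fires (Gate 2).
Gate 1: Jor and Zan on → Zel on.
Lun would need Tov (Gate 4), but Tov never turns on. Tov would need Zan and Lun (Gate 3), but Lun never turns on.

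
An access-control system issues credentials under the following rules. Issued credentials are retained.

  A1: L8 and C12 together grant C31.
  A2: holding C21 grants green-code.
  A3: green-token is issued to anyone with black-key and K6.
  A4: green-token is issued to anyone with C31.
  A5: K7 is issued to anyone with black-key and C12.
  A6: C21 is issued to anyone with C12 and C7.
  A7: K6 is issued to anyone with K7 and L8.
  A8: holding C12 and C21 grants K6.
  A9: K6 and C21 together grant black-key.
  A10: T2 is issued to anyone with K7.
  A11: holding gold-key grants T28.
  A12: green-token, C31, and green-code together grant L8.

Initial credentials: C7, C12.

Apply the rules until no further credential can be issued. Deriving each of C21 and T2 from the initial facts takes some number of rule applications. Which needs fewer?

C21

C21: Holding C12 and C7 grants C21 (A6). [1 rule application]
T2: Holding C12 and C7 grants C21 (A6). Holding C12 and C21 grants K6 (A8). Holding K6 and C21 grants black-key (A9). Holding black-key and C12 grants K7 (A5). Holding K7 grants T2 (A10). [5 rule applications]
C21 needs fewer.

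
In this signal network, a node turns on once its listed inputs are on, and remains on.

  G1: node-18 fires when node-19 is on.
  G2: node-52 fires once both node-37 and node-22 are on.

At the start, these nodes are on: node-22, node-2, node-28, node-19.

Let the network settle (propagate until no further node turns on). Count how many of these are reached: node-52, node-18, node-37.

G1: node-19 on → node-18 on.
node-52 would need node-37 and node-22 (G2), but node-37 never turns on.
node-18: reached.
No rule produces node-37, and it is not given.
Reached: node-18 — 1 of the 3.

1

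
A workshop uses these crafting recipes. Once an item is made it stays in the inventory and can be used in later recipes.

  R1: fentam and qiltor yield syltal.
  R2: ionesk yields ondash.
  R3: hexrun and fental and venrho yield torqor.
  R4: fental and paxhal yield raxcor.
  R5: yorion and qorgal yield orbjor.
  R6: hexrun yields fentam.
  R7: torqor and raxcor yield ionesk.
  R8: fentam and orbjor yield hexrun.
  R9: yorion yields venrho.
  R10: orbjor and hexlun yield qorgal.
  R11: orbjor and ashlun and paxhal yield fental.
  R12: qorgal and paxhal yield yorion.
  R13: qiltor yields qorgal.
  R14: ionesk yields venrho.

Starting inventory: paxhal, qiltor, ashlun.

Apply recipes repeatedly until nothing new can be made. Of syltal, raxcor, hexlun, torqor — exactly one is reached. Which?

raxcor

Using R13, qiltor makes qorgal.
Using R12, qorgal and paxhal make yorion.
yorion and qorgal → orbjor (R5).
Using R11, orbjor, ashlun, and paxhal make fental.
fental and paxhal → raxcor (R4).
syltal would need fentam and qiltor (R1), but fentam is never obtained. torqor would need hexrun, fental, and venrho (R3), but hexrun is never obtained. No rule produces hexlun, and it is not given.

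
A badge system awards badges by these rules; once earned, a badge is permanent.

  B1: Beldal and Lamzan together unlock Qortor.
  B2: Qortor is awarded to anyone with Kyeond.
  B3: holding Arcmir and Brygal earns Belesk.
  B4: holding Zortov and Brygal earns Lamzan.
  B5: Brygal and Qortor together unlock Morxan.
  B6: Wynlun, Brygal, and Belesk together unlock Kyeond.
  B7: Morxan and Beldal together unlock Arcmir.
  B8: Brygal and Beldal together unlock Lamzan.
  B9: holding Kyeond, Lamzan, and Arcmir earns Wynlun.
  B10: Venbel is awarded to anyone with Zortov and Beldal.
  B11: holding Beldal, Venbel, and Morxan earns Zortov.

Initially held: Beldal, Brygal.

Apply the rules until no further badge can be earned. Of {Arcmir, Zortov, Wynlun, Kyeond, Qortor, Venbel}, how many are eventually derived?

2

With Brygal and Beldal, Lamzan is earned (B8).
With Beldal and Lamzan, Qortor is earned (B1).
With Brygal and Qortor, Morxan is earned (B5).
With Morxan and Beldal, Arcmir is earned (B7).
Arcmir: reached.
Zortov would need Beldal, Venbel, and Morxan (B11), but Venbel is never earned.
Wynlun would need Kyeond, Lamzan, and Arcmir (B9), but Kyeond is never earned.
Kyeond would need Wynlun, Brygal, and Belesk (B6), but Wynlun is never earned.
Qortor: reached.
Venbel would need Zortov and Beldal (B10), but Zortov is never earned.
Reached: Arcmir and Qortor — 2 of the 6.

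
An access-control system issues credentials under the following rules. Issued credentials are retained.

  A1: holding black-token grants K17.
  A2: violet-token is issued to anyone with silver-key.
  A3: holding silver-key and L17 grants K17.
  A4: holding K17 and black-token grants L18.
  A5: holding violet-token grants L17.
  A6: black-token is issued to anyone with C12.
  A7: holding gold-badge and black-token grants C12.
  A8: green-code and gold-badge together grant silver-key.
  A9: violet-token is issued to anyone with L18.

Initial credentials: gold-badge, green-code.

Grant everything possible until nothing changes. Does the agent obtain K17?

Yes

Holding green-code and gold-badge grants silver-key (A8).
Holding silver-key grants violet-token (A2).
Holding violet-token grants L17 (A5).
Holding silver-key and L17 grants K17 (A3).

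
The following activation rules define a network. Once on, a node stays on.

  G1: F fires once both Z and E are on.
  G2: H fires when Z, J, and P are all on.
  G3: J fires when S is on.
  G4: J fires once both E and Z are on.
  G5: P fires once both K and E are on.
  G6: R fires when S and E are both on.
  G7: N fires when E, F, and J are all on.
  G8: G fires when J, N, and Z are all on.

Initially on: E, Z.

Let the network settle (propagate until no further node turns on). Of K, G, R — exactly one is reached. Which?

G

E and Z are on, so J fires (G4).
G1: Z and E on → F on.
E, F, and J are on, so N fires (G7).
J, N, and Z are on, so G fires (G8).
No rule produces K, and it is not given. R would need S and E (G6), but S never turns on.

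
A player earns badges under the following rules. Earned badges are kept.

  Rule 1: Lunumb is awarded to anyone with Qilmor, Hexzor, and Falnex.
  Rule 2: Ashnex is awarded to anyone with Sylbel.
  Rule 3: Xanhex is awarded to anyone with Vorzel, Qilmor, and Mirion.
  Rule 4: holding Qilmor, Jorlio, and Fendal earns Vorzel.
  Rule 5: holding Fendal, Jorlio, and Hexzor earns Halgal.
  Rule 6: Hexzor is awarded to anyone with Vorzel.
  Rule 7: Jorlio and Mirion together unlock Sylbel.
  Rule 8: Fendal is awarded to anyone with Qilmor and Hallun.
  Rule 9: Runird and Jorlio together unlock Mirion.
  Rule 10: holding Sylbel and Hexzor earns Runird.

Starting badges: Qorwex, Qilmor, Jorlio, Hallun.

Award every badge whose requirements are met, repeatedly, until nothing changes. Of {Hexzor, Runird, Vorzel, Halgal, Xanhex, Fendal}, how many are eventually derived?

With Qilmor and Hallun, Fendal is earned (Rule 8).
With Qilmor, Jorlio, and Fendal, Vorzel is earned (Rule 4).
With Vorzel, Hexzor is earned (Rule 6).
With Fendal, Jorlio, and Hexzor, Halgal is earned (Rule 5).
Hexzor: reached.
Runird would need Sylbel and Hexzor (Rule 10), but Sylbel is never earned.
Vorzel: reached.
Halgal: reached.
Xanhex would need Vorzel, Qilmor, and Mirion (Rule 3), but Mirion is never earned.
Fendal: reached.
Reached: Hexzor, Vorzel, Halgal, and Fendal — 4 of the 6.

4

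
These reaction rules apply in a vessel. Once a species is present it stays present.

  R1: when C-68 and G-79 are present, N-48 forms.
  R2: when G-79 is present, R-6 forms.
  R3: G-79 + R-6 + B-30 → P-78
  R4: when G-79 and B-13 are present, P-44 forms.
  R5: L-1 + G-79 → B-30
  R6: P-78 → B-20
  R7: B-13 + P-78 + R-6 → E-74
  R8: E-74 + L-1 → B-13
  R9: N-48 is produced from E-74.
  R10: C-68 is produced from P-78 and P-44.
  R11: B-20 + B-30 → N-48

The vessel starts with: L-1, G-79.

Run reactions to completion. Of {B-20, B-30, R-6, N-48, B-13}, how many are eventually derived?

L-1 and G-79 present → B-30 forms (R5).
G-79 present → R-6 forms (R2).
G-79, R-6, and B-30 present → P-78 forms (R3).
P-78 present → B-20 forms (R6).
B-20 and B-30 present → N-48 forms (R11).
B-20: reached.
B-30: reached.
R-6: reached.
N-48: reached.
B-13 would need E-74 and L-1 (R8), but E-74 never forms.
Reached: B-20, B-30, R-6, and N-48 — 4 of the 5.

4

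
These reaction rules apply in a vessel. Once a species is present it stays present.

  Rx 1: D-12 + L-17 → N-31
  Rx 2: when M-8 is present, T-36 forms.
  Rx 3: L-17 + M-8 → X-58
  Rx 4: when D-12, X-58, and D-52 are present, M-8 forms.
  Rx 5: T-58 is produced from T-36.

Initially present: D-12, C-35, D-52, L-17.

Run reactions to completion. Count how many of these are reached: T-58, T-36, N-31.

D-12 and L-17 present → N-31 forms (Rx 1).
T-58 would need T-36 (Rx 5), but T-36 never forms.
T-36 would need M-8 (Rx 2), but M-8 never forms.
N-31: reached.
Reached: N-31 — 1 of the 3.

1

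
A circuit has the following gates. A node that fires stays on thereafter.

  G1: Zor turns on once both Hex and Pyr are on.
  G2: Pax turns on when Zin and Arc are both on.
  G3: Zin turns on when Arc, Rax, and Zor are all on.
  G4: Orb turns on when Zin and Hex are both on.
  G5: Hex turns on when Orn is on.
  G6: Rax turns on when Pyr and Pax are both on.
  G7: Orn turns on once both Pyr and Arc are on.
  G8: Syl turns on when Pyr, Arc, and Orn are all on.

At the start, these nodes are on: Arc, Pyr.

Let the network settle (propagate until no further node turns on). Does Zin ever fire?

No

Zin would need Arc, Rax, and Zor (G3), but Rax never turns on.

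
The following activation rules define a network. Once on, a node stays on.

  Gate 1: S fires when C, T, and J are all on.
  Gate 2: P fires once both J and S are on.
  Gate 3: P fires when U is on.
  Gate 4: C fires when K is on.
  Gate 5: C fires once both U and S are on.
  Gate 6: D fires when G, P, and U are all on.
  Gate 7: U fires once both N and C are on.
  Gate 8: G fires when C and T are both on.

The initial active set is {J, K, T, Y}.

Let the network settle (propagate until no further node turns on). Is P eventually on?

Yes

Gate 4: K on → C on.
Gate 1: C, T, and J on → S on.
Gate 2: J and S on → P on.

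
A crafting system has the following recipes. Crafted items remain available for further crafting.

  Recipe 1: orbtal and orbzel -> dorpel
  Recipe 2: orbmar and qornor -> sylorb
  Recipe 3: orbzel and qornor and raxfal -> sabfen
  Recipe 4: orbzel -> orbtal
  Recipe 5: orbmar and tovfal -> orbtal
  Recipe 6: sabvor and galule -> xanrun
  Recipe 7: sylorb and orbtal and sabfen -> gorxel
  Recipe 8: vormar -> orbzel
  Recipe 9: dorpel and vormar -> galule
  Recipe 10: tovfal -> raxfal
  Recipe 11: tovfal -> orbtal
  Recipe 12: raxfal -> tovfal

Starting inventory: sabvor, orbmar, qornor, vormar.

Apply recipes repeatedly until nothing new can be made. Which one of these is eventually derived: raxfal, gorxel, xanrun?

Using Recipe 8, vormar makes orbzel.
Using Recipe 4, orbzel makes orbtal.
Using Recipe 1, orbtal and orbzel make dorpel.
dorpel and vormar -> galule (Recipe 9).
Using Recipe 6, sabvor and galule make xanrun.
gorxel would need sylorb, orbtal, and sabfen (Recipe 7), but sabfen is never obtained. raxfal would need tovfal (Recipe 10), but tovfal is never obtained.

xanrun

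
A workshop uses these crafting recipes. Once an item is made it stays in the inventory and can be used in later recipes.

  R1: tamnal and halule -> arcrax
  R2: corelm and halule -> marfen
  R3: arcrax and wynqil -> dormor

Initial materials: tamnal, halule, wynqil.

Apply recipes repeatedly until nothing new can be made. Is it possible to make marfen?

marfen would need corelm and halule (R2), but corelm is never obtained.

No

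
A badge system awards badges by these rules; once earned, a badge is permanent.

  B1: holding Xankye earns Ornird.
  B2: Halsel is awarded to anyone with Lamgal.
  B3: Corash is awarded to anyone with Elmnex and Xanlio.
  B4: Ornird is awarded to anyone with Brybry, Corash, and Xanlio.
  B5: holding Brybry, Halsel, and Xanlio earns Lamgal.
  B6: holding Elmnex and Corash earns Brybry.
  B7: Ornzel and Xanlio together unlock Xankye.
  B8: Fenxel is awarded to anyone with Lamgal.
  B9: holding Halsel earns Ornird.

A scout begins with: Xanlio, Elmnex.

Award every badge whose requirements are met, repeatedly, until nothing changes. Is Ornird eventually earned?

Yes

With Elmnex and Xanlio, Corash is earned (B3).
With Elmnex and Corash, Brybry is earned (B6).
With Brybry, Corash, and Xanlio, Ornird is earned (B4).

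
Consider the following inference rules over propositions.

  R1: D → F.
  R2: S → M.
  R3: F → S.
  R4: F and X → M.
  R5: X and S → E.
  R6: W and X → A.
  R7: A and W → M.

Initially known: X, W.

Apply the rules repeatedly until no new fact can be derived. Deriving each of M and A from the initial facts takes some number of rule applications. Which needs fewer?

A

A: From W and X, R6 gives A. [1 rule application]
M: From W and X, R6 gives A. From A and W, R7 gives M. [2 rule applications]
A needs fewer.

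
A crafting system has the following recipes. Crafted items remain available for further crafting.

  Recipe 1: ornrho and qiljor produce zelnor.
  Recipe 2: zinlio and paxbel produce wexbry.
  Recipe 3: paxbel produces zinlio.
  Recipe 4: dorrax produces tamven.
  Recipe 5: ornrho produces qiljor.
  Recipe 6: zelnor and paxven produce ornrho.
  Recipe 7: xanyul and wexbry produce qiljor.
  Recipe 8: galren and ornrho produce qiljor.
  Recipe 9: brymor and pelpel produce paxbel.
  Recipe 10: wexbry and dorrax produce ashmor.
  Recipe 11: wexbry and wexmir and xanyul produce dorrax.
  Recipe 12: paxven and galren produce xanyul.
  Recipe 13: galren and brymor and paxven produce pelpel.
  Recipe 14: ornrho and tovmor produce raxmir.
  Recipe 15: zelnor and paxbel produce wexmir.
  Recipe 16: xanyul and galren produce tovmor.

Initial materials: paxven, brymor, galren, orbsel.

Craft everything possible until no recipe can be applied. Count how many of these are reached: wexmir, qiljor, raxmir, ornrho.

galren and brymor and paxven → pelpel (Recipe 13).
paxven and galren → xanyul (Recipe 12).
brymor and pelpel → paxbel (Recipe 9).
paxbel → zinlio (Recipe 3).
Using Recipe 2, zinlio and paxbel make wexbry.
Using Recipe 7, xanyul and wexbry make qiljor.
wexmir would need zelnor and paxbel (Recipe 15), but zelnor is never obtained.
qiljor: reached.
raxmir would need ornrho and tovmor (Recipe 14), but ornrho is never obtained.
ornrho would need zelnor and paxven (Recipe 6), but zelnor is never obtained.
Reached: qiljor — 1 of the 4.

1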